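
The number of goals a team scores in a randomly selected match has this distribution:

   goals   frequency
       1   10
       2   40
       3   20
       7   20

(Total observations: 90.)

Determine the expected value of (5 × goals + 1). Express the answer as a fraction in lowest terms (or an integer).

Total = 90, so P(goals=1) = 10/90, etc.
E[5x+1] = (1/9)·6 + (4/9)·11 + (2/9)·16 + (2/9)·36
     = 154/9

154/9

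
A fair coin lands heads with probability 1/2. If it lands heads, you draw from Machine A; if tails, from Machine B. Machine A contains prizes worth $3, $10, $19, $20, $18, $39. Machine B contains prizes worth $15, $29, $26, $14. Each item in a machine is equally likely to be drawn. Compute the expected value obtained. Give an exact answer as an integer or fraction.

E[X | Machine A] = (3 + 10 + 19 + 20 + 18 + 39)/6 = 109/6
E[X | Machine B] = (15 + 29 + 26 + 14)/4 = 21
E[X] = (1/2)·109/6 + (1/2)·21 = 235/12

235/12 dollars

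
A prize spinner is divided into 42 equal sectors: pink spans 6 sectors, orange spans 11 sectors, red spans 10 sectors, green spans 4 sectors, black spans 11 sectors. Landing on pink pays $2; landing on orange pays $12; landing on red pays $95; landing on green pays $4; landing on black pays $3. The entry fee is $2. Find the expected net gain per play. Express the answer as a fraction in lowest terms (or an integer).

353/14 dollars

E[payout] = (6/42)·2 + (11/42)·12 + (10/42)·95 + (4/42)·4 + (11/42)·3 = 381/14
Expected profit = 381/14 − 2 = 353/14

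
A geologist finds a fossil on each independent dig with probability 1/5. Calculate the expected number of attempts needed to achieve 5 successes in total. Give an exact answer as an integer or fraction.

25

By linearity (sum of 5 independent geometric waits), E[trials] = 5/p = 5/(1/5) = 25.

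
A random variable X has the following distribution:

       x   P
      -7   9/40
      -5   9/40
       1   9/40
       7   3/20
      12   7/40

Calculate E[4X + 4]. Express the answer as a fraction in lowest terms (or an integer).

67/10

E[4x+4] = (9/40)·(-24) + (9/40)·(-16) + (9/40)·8 + (3/20)·32 + (7/40)·52
     = 67/10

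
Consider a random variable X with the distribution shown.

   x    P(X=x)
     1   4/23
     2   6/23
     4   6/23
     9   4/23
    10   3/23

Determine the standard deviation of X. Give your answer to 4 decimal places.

E[X] = 106/23, E[X²] = 748/23
Var(X) = E[X²] − (E[X])² = 748/23 − 11236/529 = 5968/529
SD(X) = √(5968/529) ≈ 3.3588

3.3588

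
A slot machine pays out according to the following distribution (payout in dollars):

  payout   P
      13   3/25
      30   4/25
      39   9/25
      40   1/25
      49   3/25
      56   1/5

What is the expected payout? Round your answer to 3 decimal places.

E[X] = (3/25)·13 + (4/25)·30 + (9/25)·39 + (1/25)·40 + (3/25)·49 + (1/5)·56
     = 977/25 ≈ 39.080

$39.080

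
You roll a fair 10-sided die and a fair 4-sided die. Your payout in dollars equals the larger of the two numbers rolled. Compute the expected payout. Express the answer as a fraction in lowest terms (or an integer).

23/4 dollars

Distribution of the larger of the two numbers rolled: 1 w.p. 1/40, 2 w.p. 3/40, 3 w.p. 1/8, 4 w.p. 7/40, 5 w.p. 1/10, 6 w.p. 1/10, …
E[payout] = (1/40)·1 + (3/40)·2 + (1/8)·3 + (7/40)·4 + (1/10)·5 + (1/10)·6 + (1/10)·7 + (1/10)·8 + (1/10)·9 + (1/10)·10 = 23/4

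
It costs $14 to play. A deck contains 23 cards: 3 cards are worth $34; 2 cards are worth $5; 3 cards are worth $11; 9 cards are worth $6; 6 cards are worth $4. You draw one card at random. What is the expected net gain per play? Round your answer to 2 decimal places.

-$4.30

E[payout] = (3/23)·34 + (2/23)·5 + (3/23)·11 + (9/23)·6 + (6/23)·4 = 223/23
Expected profit = 223/23 − 14 = -99/23 ≈ -$4.30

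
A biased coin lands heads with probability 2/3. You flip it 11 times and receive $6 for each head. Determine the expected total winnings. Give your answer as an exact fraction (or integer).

$44

E[#heads] = 11·2/3 = 22/3 (linearity over flips).
E[winnings] = 6·22/3 = 44.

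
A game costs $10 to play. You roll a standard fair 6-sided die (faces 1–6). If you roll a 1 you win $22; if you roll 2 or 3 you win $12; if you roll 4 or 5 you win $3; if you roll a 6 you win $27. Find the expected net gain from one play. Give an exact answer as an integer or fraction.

19/6 dollars

E[payout] = (1/3)·3 + (1/3)·12 + (1/6)·22 + (1/6)·27 = 79/6
Expected profit = 79/6 − 10 = 19/6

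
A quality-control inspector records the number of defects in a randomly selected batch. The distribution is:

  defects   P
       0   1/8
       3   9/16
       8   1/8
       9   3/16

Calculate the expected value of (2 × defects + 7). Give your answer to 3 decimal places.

15.750

E[2x+7] = (1/8)·7 + (9/16)·13 + (1/8)·23 + (3/16)·25
     = 63/4 ≈ 15.750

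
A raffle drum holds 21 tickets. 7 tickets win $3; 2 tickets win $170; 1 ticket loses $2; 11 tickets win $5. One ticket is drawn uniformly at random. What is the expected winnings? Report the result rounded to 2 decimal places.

$19.71

E[payout] = (7/21)·3 + (2/21)·170 + (1/21)·(-2) + (11/21)·5 = 138/7
≈ $19.71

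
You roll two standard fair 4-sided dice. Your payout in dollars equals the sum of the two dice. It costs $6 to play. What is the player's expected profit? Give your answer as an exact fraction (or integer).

-$1

Distribution of the sum of the two dice: 2 w.p. 1/16, 3 w.p. 1/8, 4 w.p. 3/16, 5 w.p. 1/4, 6 w.p. 3/16, 7 w.p. 1/8, …
E[payout] = (1/16)·2 + (1/8)·3 + (3/16)·4 + (1/4)·5 + (3/16)·6 + (1/8)·7 + (1/16)·8 = 5
Expected profit = 5 − 6 = -1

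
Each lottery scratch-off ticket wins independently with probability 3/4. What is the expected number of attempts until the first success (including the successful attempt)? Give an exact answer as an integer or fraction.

4/3

For a geometric distribution, E[trials] = 1/p = 1/(3/4) = 4/3.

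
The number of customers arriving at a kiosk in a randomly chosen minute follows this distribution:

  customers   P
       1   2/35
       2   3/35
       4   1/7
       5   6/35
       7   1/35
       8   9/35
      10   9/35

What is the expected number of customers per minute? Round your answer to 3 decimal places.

E[X] = (2/35)·1 + (3/35)·2 + (1/7)·4 + (6/35)·5 + (1/35)·7 + (9/35)·8 + (9/35)·10
     = 227/35 ≈ 6.486

6.486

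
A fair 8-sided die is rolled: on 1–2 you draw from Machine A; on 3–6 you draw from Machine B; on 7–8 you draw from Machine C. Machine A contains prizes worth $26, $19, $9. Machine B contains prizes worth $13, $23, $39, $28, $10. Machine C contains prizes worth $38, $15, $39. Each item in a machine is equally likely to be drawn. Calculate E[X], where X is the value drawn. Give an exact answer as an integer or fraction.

E[X | Machine A] = (26 + 19 + 9)/3 = 18
E[X | Machine B] = (13 + 23 + 39 + 28 + 10)/5 = 113/5
E[X | Machine C] = (38 + 15 + 39)/3 = 92/3
E[X] = (1/4)·18 + (1/2)·113/5 + (1/4)·92/3 = 352/15

352/15 dollars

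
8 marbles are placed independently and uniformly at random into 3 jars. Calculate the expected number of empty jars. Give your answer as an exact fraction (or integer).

Let Xⱼ=1 if jar j is empty. P(Xⱼ=1) = ((3-1)/3)^8 = 256/6561.
By linearity, E[#empty] = 3·256/6561 = 256/2187.

256/2187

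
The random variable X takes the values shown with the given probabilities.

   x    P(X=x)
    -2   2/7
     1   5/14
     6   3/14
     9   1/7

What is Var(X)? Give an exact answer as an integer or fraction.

E[X] = (2/7)·(-2) + (5/14)·1 + (3/14)·6 + (1/7)·9 = 33/14
E[X²] = (2/7)·4 + (5/14)·1 + (3/14)·36 + (1/7)·81 = 291/14
Var(X) = 291/14 − (33/14)² = 2985/196

2985/196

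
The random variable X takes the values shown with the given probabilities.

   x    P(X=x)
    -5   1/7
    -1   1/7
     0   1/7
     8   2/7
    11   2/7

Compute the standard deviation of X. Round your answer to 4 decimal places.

5.9727

E[X] = 32/7, E[X²] = 396/7
Var(X) = E[X²] − (E[X])² = 396/7 − 1024/49 = 1748/49
SD(X) = √(1748/49) ≈ 5.9727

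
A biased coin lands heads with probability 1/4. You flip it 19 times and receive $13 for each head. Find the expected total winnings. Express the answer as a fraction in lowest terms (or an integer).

247/4 dollars

E[#heads] = 19·1/4 = 19/4 (linearity over flips).
E[winnings] = 13·19/4 = 247/4.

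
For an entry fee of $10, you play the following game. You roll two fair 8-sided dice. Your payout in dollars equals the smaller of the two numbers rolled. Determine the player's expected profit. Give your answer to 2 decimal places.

-$6.81

Distribution of the smaller of the two numbers rolled: 1 w.p. 15/64, 2 w.p. 13/64, 3 w.p. 11/64, 4 w.p. 9/64, 5 w.p. 7/64, 6 w.p. 5/64, …
E[payout] = (15/64)·1 + (13/64)·2 + (11/64)·3 + (9/64)·4 + (7/64)·5 + (5/64)·6 + (3/64)·7 + (1/64)·8 = 51/16
Expected profit = 51/16 − 10 = -109/16 ≈ -$6.81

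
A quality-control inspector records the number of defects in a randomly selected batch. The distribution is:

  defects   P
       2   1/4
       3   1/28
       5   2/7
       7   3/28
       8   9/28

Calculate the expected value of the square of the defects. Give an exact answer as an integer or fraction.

240/7

E[X²] = (1/4)·4 + (1/28)·9 + (2/7)·25 + (3/28)·49 + (9/28)·64
     = 240/7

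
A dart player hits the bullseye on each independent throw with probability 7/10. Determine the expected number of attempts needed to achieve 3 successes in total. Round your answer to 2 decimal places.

By linearity (sum of 3 independent geometric waits), E[trials] = 3/p = 3/(7/10) = 30/7.
≈ 4.29

4.29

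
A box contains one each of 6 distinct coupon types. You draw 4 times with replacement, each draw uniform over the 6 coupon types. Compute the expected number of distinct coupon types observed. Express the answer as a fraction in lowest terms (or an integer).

Let Xⱼ=1 if type j appears at least once. P(Xⱼ=1) = 1 − ((6−1)/6)^4 = 671/1296.
E[#distinct] = 6·671/1296 = 671/216.

671/216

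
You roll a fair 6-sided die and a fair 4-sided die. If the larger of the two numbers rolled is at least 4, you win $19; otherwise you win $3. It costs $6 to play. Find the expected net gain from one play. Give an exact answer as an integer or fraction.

E[payout] = (3/8)·3 + (5/8)·19 = 13
Expected profit = 13 − 6 = 7

$7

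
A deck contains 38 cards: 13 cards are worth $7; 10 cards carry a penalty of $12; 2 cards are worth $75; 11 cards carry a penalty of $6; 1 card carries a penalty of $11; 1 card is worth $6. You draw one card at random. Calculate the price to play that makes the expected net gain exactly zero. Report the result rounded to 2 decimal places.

E[payout] = (13/38)·7 + (10/38)·(-12) + (2/38)·75 + (11/38)·(-6) + (1/38)·(-11) + (1/38)·6 = 25/19
Fair fee = E[payout] = 25/19 ≈ $1.32

$1.32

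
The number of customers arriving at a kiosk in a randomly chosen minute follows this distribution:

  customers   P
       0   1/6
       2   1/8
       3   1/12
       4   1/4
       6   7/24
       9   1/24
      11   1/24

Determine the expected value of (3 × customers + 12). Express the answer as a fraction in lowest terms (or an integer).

97/4

E[3x+12] = (1/6)·12 + (1/8)·18 + (1/12)·21 + (1/4)·24 + (7/24)·30 + (1/24)·39 + (1/24)·45
     = 97/4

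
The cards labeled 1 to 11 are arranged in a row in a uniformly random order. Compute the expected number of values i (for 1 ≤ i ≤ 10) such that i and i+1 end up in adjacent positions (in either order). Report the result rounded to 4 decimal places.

For each i ∈ {1,…,10}, let Xᵢ = 1 if i and i+1 are adjacent. P(Xᵢ=1) = 2·(11−1)!/11! = 2/11.
By linearity, E[ΣXᵢ] = (10)·(2/11) = 20/11.
≈ 1.8182

1.8182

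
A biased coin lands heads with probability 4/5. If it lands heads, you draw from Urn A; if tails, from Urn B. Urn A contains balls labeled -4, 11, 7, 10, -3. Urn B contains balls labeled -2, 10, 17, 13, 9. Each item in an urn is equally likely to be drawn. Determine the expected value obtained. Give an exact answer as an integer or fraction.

131/25

E[X | Urn A] = (-4 + 11 + 7 + 10 − 3)/5 = 21/5
E[X | Urn B] = (-2 + 10 + 17 + 13 + 9)/5 = 47/5
E[X] = (4/5)·21/5 + (1/5)·47/5 = 131/25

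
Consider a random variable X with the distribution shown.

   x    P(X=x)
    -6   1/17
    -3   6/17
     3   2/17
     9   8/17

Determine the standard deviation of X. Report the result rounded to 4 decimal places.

5.8635

E[X] = 54/17, E[X²] = 756/17
Var(X) = E[X²] − (E[X])² = 756/17 − 2916/289 = 9936/289
SD(X) = √(9936/289) ≈ 5.8635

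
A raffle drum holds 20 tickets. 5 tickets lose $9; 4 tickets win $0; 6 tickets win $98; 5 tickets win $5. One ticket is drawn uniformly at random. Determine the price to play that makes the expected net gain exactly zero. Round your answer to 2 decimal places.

$28.40

E[payout] = (5/20)·(-9) + (4/20)·0 + (6/20)·98 + (5/20)·5 = 142/5
Fair fee = E[payout] = 142/5 ≈ $28.40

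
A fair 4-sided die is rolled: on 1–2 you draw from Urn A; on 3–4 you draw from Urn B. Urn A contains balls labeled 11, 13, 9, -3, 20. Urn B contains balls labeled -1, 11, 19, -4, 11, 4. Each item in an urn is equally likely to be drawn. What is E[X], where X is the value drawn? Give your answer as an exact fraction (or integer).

E[X | Urn A] = (11 + 13 + 9 − 3 + 20)/5 = 10
E[X | Urn B] = (-1 + 11 + 19 − 4 + 11 + 4)/6 = 20/3
E[X] = (1/2)·10 + (1/2)·20/3 = 25/3

25/3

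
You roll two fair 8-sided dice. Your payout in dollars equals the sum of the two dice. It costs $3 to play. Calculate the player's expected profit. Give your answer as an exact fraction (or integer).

$6

Distribution of the sum of the two dice: 2 w.p. 1/64, 3 w.p. 1/32, 4 w.p. 3/64, 5 w.p. 1/16, 6 w.p. 5/64, 7 w.p. 3/32, …
E[payout] = (1/64)·2 + (1/32)·3 + (3/64)·4 + (1/16)·5 + (5/64)·6 + (3/32)·7 + (7/64)·8 + (1/8)·9 + (7/64)·10 + (3/32)·11 + (5/64)·12 + (1/16)·13 + (3/64)·14 + (1/32)·15 + (1/64)·16 = 9
Expected profit = 9 − 3 = 6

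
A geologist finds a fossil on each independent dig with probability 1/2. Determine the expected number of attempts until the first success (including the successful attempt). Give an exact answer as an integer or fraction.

2

For a geometric distribution, E[trials] = 1/p = 1/(1/2) = 2.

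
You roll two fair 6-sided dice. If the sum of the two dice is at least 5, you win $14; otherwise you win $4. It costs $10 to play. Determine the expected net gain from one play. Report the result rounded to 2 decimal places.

$2.33

E[payout] = (1/6)·4 + (5/6)·14 = 37/3
Expected profit = 37/3 − 10 = 7/3 ≈ $2.33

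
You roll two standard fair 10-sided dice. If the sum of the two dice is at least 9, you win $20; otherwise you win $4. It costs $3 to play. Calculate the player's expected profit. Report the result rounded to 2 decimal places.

E[payout] = (7/25)·4 + (18/25)·20 = 388/25
Expected profit = 388/25 − 3 = 313/25 ≈ $12.52

$12.52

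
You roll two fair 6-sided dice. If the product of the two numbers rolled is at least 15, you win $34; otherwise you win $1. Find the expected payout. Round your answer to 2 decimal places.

$12.92

E[payout] = (23/36)·1 + (13/36)·34 = 155/12
≈ $12.92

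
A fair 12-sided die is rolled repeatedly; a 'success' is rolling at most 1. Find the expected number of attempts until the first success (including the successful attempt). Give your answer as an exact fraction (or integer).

12

For a geometric distribution, E[trials] = 1/p = 1/(1/12) = 12.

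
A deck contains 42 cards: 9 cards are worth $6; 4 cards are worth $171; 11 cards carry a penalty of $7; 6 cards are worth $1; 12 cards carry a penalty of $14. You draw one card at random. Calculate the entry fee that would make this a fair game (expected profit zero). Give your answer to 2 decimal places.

$11.88

E[payout] = (9/42)·6 + (4/42)·171 + (11/42)·(-7) + (6/42)·1 + (12/42)·(-14) = 499/42
Fair fee = E[payout] = 499/42 ≈ $11.88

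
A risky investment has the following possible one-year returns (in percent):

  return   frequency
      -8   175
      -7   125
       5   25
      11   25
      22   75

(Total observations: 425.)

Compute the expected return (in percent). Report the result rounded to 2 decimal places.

-0.53

Total = 425, so P(return=-8) = 175/425, etc.
E[X] = (7/17)·(-8) + (5/17)·(-7) + (1/17)·5 + (1/17)·11 + (3/17)·22
     = -9/17 ≈ -0.53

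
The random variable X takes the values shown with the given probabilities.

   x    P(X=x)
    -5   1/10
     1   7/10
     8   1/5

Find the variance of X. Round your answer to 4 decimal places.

12.7600

E[X] = (1/10)·(-5) + (7/10)·1 + (1/5)·8 = 9/5
E[X²] = (1/10)·25 + (7/10)·1 + (1/5)·64 = 16
Var(X) = 16 − (9/5)² = 319/25 ≈ 12.7600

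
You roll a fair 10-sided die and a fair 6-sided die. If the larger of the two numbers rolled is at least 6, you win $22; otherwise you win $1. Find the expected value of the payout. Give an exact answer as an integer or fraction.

E[payout] = (5/12)·1 + (7/12)·22 = 53/4

53/4 dollars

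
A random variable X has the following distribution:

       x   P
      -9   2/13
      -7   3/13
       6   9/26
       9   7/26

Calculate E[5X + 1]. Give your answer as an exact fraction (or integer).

E[5x+1] = (2/13)·(-44) + (3/13)·(-34) + (9/26)·31 + (7/26)·46
     = 17/2

17/2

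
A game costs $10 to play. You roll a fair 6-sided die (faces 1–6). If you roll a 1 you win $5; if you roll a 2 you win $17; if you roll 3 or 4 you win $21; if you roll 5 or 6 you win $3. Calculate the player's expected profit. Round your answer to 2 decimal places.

E[payout] = (1/3)·3 + (1/6)·5 + (1/6)·17 + (1/3)·21 = 35/3
Expected profit = 35/3 − 10 = 5/3 ≈ $1.67

$1.67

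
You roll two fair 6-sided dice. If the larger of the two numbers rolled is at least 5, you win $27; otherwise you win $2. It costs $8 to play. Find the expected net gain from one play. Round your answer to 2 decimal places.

E[payout] = (4/9)·2 + (5/9)·27 = 143/9
Expected profit = 143/9 − 8 = 71/9 ≈ $7.89

$7.89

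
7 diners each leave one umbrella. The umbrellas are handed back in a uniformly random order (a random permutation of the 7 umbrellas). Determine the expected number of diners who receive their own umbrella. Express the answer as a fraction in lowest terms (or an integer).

Let Xᵢ = 1 if person i gets their own umbrella. For each i, P(Xᵢ=1) = 1/7.
By linearity of expectation, E[X₁+…+X_7] = 7·(1/7) = 1.

1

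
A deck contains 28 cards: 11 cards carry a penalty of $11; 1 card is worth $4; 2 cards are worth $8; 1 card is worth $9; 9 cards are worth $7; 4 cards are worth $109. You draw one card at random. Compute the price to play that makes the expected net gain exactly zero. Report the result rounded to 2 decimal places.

E[payout] = (11/28)·(-11) + (1/28)·4 + (2/28)·8 + (1/28)·9 + (9/28)·7 + (4/28)·109 = 407/28
Fair fee = E[payout] = 407/28 ≈ $14.54

$14.54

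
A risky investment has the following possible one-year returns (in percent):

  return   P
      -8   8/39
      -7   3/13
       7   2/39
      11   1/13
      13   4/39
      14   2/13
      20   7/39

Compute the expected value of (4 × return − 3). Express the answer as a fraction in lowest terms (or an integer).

E[4x-3] = (8/39)·(-35) + (3/13)·(-31) + (2/39)·25 + (1/13)·41 + (4/39)·49 + (2/13)·53 + (7/39)·77
     = 667/39

667/39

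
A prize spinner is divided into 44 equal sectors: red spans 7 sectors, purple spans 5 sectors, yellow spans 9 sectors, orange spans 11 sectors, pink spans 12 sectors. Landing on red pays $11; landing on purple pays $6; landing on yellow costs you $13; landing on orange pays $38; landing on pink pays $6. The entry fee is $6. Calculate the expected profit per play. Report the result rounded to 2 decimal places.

$4.91

E[payout] = (7/44)·11 + (5/44)·6 + (9/44)·(-13) + (11/44)·38 + (12/44)·6 = 120/11
Expected profit = 120/11 − 6 = 54/11 ≈ $4.91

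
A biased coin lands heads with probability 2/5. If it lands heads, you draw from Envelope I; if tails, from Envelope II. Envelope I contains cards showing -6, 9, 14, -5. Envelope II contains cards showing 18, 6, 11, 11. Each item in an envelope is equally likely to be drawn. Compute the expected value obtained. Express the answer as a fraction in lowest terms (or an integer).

E[X | Envelope I] = (-6 + 9 + 14 − 5)/4 = 3
E[X | Envelope II] = (18 + 6 + 11 + 11)/4 = 23/2
E[X] = (2/5)·3 + (3/5)·23/2 = 81/10

81/10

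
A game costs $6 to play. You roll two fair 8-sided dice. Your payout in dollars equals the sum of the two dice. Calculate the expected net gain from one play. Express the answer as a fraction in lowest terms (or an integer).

$3

Distribution of the sum of the two dice: 2 w.p. 1/64, 3 w.p. 1/32, 4 w.p. 3/64, 5 w.p. 1/16, 6 w.p. 5/64, 7 w.p. 3/32, …
E[payout] = (1/64)·2 + (1/32)·3 + (3/64)·4 + (1/16)·5 + (5/64)·6 + (3/32)·7 + (7/64)·8 + (1/8)·9 + (7/64)·10 + (3/32)·11 + (5/64)·12 + (1/16)·13 + (3/64)·14 + (1/32)·15 + (1/64)·16 = 9
Expected profit = 9 − 6 = 3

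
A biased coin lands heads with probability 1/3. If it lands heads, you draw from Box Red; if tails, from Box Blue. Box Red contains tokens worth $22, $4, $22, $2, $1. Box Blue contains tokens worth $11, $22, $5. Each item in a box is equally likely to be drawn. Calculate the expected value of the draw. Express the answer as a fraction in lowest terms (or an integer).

533/45 dollars

E[X | Box Red] = (22 + 4 + 22 + 2 + 1)/5 = 51/5
E[X | Box Blue] = (11 + 22 + 5)/3 = 38/3
E[X] = (1/3)·51/5 + (2/3)·38/3 = 533/45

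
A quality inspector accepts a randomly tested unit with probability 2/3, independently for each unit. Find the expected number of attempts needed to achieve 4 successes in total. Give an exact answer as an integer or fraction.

By linearity (sum of 4 independent geometric waits), E[trials] = 4/p = 4/(2/3) = 6.

6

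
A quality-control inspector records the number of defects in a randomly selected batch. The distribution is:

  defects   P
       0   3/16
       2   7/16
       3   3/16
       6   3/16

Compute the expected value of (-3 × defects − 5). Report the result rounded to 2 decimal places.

E[-3x-5] = (3/16)·(-5) + (7/16)·(-11) + (3/16)·(-14) + (3/16)·(-23)
     = -203/16 ≈ -12.69

-12.69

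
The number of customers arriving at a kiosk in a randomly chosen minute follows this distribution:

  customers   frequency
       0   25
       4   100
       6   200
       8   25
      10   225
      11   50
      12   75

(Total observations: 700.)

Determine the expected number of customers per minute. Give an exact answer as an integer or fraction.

Total = 700, so P(customers=0) = 25/700, etc.
E[X] = (1/28)·0 + (1/7)·4 + (2/7)·6 + (1/28)·8 + (9/28)·10 + (1/14)·11 + (3/28)·12
     = 55/7

55/7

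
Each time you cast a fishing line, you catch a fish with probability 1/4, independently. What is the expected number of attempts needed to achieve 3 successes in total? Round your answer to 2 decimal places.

By linearity (sum of 3 independent geometric waits), E[trials] = 3/p = 3/(1/4) = 12.
≈ 12.00

12.00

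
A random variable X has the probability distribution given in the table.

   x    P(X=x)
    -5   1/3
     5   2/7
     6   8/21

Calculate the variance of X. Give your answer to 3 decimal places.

E[X] = (1/3)·(-5) + (2/7)·5 + (8/21)·6 = 43/21
E[X²] = (1/3)·25 + (2/7)·25 + (8/21)·36 = 613/21
Var(X) = 613/21 − (43/21)² = 11024/441 ≈ 24.998

24.998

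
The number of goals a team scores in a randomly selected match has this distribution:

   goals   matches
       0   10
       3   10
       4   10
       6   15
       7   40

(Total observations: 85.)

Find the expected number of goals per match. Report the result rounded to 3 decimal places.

Total = 85, so P(goals=0) = 10/85, etc.
E[X] = (2/17)·0 + (2/17)·3 + (2/17)·4 + (3/17)·6 + (8/17)·7
     = 88/17 ≈ 5.176

5.176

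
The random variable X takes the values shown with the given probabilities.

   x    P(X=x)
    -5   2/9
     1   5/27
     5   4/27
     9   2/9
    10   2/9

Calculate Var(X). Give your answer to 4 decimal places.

E[X] = (2/9)·(-5) + (5/27)·1 + (4/27)·5 + (2/9)·9 + (2/9)·10 = 109/27
E[X²] = (2/9)·25 + (5/27)·1 + (4/27)·25 + (2/9)·81 + (2/9)·100 = 149/3
Var(X) = 149/3 − (109/27)² = 24326/729 ≈ 33.3690

33.3690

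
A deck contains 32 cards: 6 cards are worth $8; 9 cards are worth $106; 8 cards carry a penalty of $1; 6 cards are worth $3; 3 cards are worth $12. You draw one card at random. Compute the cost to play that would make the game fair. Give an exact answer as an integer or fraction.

E[payout] = (6/32)·8 + (9/32)·106 + (8/32)·(-1) + (6/32)·3 + (3/32)·12 = 131/4
Fair fee = E[payout] = 131/4

131/4 dollars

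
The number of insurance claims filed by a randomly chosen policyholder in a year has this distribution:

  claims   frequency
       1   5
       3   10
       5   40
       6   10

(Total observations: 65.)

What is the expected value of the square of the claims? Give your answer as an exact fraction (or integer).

Total = 65, so P(claims=1) = 5/65, etc.
E[X²] = (1/13)·1 + (2/13)·9 + (8/13)·25 + (2/13)·36
     = 291/13

291/13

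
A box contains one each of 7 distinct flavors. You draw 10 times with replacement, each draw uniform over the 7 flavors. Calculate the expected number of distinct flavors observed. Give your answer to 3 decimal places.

Let Xⱼ=1 if type j appears at least once. P(Xⱼ=1) = 1 − ((7−1)/7)^10 = 222009073/282475249.
E[#distinct] = 7·222009073/282475249 = 222009073/40353607.
≈ 5.502

5.502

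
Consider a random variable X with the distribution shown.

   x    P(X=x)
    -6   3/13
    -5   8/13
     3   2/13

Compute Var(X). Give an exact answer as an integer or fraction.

E[X] = (3/13)·(-6) + (8/13)·(-5) + (2/13)·3 = -4
E[X²] = (3/13)·36 + (8/13)·25 + (2/13)·9 = 326/13
Var(X) = 326/13 − (-4)² = 118/13

118/13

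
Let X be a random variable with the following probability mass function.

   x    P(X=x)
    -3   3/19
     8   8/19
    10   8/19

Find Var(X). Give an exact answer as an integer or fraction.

E[X] = (3/19)·(-3) + (8/19)·8 + (8/19)·10 = 135/19
E[X²] = (3/19)·9 + (8/19)·64 + (8/19)·100 = 1339/19
Var(X) = 1339/19 − (135/19)² = 7216/361

7216/361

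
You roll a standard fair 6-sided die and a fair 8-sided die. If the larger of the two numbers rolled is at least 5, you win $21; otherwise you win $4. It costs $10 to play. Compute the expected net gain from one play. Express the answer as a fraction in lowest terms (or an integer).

E[payout] = (1/3)·4 + (2/3)·21 = 46/3
Expected profit = 46/3 − 10 = 16/3

16/3 dollars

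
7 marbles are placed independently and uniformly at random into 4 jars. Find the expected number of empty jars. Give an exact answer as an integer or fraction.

2187/4096

Let Xⱼ=1 if jar j is empty. P(Xⱼ=1) = ((4-1)/4)^7 = 2187/16384.
By linearity, E[#empty] = 4·2187/16384 = 2187/4096.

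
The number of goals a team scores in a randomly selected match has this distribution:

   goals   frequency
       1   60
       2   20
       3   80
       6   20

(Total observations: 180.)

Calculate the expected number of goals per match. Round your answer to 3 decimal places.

2.556

Total = 180, so P(goals=1) = 60/180, etc.
E[X] = (1/3)·1 + (1/9)·2 + (4/9)·3 + (1/9)·6
     = 23/9 ≈ 2.556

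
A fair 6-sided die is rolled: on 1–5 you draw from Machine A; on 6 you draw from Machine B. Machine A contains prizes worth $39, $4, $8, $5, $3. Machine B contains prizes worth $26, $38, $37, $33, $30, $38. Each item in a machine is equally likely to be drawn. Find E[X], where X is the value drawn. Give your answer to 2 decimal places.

$15.44

E[X | Machine A] = (39 + 4 + 8 + 5 + 3)/5 = 59/5
E[X | Machine B] = (26 + 38 + 37 + 33 + 30 + 38)/6 = 101/3
E[X] = (5/6)·59/5 + (1/6)·101/3 = 139/9 ≈ 15.44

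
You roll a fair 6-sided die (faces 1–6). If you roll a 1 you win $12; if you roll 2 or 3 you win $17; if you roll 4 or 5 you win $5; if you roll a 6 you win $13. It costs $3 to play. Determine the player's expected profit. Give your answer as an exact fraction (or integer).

E[payout] = (1/3)·5 + (1/6)·12 + (1/6)·13 + (1/3)·17 = 23/2
Expected profit = 23/2 − 3 = 17/2

17/2 dollars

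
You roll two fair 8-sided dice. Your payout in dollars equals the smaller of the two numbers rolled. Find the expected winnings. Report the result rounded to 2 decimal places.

$3.19

Distribution of the smaller of the two numbers rolled: 1 w.p. 15/64, 2 w.p. 13/64, 3 w.p. 11/64, 4 w.p. 9/64, 5 w.p. 7/64, 6 w.p. 5/64, …
E[payout] = (15/64)·1 + (13/64)·2 + (11/64)·3 + (9/64)·4 + (7/64)·5 + (5/64)·6 + (3/64)·7 + (1/64)·8 = 51/16
≈ $3.19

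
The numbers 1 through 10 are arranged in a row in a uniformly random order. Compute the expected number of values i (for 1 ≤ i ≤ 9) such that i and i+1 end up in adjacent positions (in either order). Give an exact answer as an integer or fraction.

9/5

For each i ∈ {1,…,9}, let Xᵢ = 1 if i and i+1 are adjacent. P(Xᵢ=1) = 2·(10−1)!/10! = 2/10.
By linearity, E[ΣXᵢ] = (9)·(2/10) = 9/5.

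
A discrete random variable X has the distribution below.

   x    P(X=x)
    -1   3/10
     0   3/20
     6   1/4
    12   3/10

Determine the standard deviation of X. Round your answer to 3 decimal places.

E[X] = 24/5, E[X²] = 105/2
Var(X) = E[X²] − (E[X])² = 105/2 − 576/25 = 1473/50
SD(X) = √(1473/50) ≈ 5.428

5.428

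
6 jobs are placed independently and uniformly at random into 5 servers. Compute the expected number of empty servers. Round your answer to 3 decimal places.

Let Xⱼ=1 if server j is empty. P(Xⱼ=1) = ((5-1)/5)^6 = 4096/15625.
By linearity, E[#empty] = 5·4096/15625 = 4096/3125.
≈ 1.311

1.311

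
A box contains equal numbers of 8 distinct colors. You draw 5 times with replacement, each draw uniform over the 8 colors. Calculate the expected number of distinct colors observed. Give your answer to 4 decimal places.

3.8967

Let Xⱼ=1 if type j appears at least once. P(Xⱼ=1) = 1 − ((8−1)/8)^5 = 15961/32768.
E[#distinct] = 8·15961/32768 = 15961/4096.
≈ 3.8967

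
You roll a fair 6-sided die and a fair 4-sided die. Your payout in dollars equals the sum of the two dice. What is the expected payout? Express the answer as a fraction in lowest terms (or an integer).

Distribution of the sum of the two dice: 2 w.p. 1/24, 3 w.p. 1/12, 4 w.p. 1/8, 5 w.p. 1/6, 6 w.p. 1/6, 7 w.p. 1/6, …
E[payout] = (1/24)·2 + (1/12)·3 + (1/8)·4 + (1/6)·5 + (1/6)·6 + (1/6)·7 + (1/8)·8 + (1/12)·9 + (1/24)·10 = 6

$6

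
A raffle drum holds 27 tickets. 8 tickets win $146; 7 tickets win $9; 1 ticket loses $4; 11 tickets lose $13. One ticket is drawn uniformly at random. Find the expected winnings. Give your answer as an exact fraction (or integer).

E[payout] = (8/27)·146 + (7/27)·9 + (1/27)·(-4) + (11/27)·(-13) = 1084/27

1084/27 dollars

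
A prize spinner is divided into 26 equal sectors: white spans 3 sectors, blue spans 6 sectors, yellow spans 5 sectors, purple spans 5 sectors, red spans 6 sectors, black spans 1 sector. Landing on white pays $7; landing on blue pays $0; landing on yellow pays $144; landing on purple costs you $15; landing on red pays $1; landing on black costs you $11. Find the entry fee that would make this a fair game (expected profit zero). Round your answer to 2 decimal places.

E[payout] = (3/26)·7 + (6/26)·0 + (5/26)·144 + (5/26)·(-15) + (6/26)·1 + (1/26)·(-11) = 661/26
Fair fee = E[payout] = 661/26 ≈ $25.42

$25.42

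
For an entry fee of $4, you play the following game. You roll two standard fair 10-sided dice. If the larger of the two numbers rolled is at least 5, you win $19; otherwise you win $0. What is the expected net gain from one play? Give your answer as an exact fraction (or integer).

299/25 dollars

E[payout] = (4/25)·0 + (21/25)·19 = 399/25
Expected profit = 399/25 − 4 = 299/25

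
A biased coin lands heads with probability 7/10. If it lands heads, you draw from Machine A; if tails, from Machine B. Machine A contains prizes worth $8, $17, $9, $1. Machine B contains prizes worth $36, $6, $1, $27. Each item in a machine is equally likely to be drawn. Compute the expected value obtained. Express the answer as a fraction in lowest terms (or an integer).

E[X | Machine A] = (8 + 17 + 9 + 1)/4 = 35/4
E[X | Machine B] = (36 + 6 + 1 + 27)/4 = 35/2
E[X] = (7/10)·35/4 + (3/10)·35/2 = 91/8

91/8 dollars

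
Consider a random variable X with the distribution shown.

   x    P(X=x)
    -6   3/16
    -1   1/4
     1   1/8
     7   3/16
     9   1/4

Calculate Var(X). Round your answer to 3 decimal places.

E[X] = (3/16)·(-6) + (1/4)·(-1) + (1/8)·1 + (3/16)·7 + (1/4)·9 = 37/16
E[X²] = (3/16)·36 + (1/4)·1 + (1/8)·1 + (3/16)·49 + (1/4)·81 = 585/16
Var(X) = 585/16 − (37/16)² = 7991/256 ≈ 31.215

31.215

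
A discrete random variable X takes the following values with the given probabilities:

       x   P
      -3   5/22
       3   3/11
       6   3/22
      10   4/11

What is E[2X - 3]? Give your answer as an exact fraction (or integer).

68/11

E[2x-3] = (5/22)·(-9) + (3/11)·3 + (3/22)·9 + (4/11)·17
     = 68/11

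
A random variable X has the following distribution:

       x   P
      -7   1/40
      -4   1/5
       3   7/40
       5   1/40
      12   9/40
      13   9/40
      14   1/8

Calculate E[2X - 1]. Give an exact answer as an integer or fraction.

131/10

E[2x-1] = (1/40)·(-15) + (1/5)·(-9) + (7/40)·5 + (1/40)·9 + (9/40)·23 + (9/40)·25 + (1/8)·27
     = 131/10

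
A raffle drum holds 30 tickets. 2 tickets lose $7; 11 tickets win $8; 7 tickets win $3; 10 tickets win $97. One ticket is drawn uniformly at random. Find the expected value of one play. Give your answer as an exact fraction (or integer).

71/2 dollars

E[payout] = (2/30)·(-7) + (11/30)·8 + (7/30)·3 + (10/30)·97 = 71/2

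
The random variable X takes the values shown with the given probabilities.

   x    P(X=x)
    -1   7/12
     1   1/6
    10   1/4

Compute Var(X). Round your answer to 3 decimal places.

E[X] = (7/12)·(-1) + (1/6)·1 + (1/4)·10 = 25/12
E[X²] = (7/12)·1 + (1/6)·1 + (1/4)·100 = 103/4
Var(X) = 103/4 − (25/12)² = 3083/144 ≈ 21.410

21.410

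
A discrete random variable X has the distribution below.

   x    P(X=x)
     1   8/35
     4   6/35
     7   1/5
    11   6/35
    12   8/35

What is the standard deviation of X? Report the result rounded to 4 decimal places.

E[X] = 243/35, E[X²] = 465/7
Var(X) = E[X²] − (E[X])² = 465/7 − 59049/1225 = 22326/1225
SD(X) = √(22326/1225) ≈ 4.2691

4.2691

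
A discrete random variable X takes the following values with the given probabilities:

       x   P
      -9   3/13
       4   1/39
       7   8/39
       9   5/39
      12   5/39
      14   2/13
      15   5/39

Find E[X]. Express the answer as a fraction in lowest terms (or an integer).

81/13

E[X] = (3/13)·(-9) + (1/39)·4 + (8/39)·7 + (5/39)·9 + (5/39)·12 + (2/13)·14 + (5/39)·15
     = 81/13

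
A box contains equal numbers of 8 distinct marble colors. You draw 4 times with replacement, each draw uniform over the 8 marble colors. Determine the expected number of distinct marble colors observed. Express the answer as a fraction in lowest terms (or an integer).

1695/512

Let Xⱼ=1 if type j appears at least once. P(Xⱼ=1) = 1 − ((8−1)/8)^4 = 1695/4096.
E[#distinct] = 8·1695/4096 = 1695/512.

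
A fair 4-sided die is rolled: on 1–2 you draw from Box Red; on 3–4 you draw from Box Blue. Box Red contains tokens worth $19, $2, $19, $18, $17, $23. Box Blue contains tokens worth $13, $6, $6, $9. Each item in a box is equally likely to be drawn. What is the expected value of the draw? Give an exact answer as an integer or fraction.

149/12 dollars

E[X | Box Red] = (19 + 2 + 19 + 18 + 17 + 23)/6 = 49/3
E[X | Box Blue] = (13 + 6 + 6 + 9)/4 = 17/2
E[X] = (1/2)·49/3 + (1/2)·17/2 = 149/12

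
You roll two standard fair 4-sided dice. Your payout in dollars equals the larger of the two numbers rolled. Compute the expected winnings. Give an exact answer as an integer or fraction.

25/8 dollars

Distribution of the larger of the two numbers rolled: 1 w.p. 1/16, 2 w.p. 3/16, 3 w.p. 5/16, 4 w.p. 7/16
E[payout] = (1/16)·1 + (3/16)·2 + (5/16)·3 + (7/16)·4 = 25/8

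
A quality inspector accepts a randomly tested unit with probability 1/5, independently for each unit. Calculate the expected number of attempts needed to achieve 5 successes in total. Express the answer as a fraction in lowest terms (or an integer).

By linearity (sum of 5 independent geometric waits), E[trials] = 5/p = 5/(1/5) = 25.

25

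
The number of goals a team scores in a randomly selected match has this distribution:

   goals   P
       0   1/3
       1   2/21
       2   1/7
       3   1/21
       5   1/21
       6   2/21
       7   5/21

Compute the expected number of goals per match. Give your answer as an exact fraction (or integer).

3

E[X] = (1/3)·0 + (2/21)·1 + (1/7)·2 + (1/21)·3 + (1/21)·5 + (2/21)·6 + (5/21)·7
     = 3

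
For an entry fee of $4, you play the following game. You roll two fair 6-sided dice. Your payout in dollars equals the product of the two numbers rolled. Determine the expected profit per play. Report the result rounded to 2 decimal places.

$8.25

Distribution of the product of the two numbers rolled: 1 w.p. 1/36, 2 w.p. 1/18, 3 w.p. 1/18, 4 w.p. 1/12, 5 w.p. 1/18, 6 w.p. 1/9, …
E[payout] = (1/36)·1 + (1/18)·2 + (1/18)·3 + (1/12)·4 + (1/18)·5 + (1/9)·6 + (1/18)·8 + (1/36)·9 + (1/18)·10 + (1/9)·12 + (1/18)·15 + (1/36)·16 + (1/18)·18 + (1/18)·20 + (1/18)·24 + (1/36)·25 + (1/18)·30 + (1/36)·36 = 49/4
Expected profit = 49/4 − 4 = 33/4 ≈ $8.25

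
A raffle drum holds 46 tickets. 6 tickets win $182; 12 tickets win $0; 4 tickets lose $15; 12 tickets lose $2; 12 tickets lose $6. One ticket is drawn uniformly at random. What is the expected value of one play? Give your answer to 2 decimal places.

E[payout] = (6/46)·182 + (12/46)·0 + (4/46)·(-15) + (12/46)·(-2) + (12/46)·(-6) = 468/23
≈ $20.35

$20.35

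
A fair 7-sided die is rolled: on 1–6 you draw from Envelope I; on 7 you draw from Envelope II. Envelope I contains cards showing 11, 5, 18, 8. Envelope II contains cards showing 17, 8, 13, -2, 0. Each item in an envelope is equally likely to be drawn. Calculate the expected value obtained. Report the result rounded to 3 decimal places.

10.029

E[X | Envelope I] = (11 + 5 + 18 + 8)/4 = 21/2
E[X | Envelope II] = (17 + 8 + 13 − 2 + 0)/5 = 36/5
E[X] = (6/7)·21/2 + (1/7)·36/5 = 351/35 ≈ 10.029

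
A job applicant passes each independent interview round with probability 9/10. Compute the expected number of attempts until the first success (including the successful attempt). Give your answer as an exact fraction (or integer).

For a geometric distribution, E[trials] = 1/p = 1/(9/10) = 10/9.

10/9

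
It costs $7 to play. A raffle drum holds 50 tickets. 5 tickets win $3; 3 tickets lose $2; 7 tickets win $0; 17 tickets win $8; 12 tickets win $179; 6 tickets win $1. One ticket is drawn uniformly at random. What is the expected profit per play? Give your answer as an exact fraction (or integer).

E[payout] = (5/50)·3 + (3/50)·(-2) + (7/50)·0 + (17/50)·8 + (12/50)·179 + (6/50)·1 = 2299/50
Expected profit = 2299/50 − 7 = 1949/50

1949/50 dollars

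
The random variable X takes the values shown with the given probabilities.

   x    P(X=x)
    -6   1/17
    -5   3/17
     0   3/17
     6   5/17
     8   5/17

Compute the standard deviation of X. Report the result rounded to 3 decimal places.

5.257

E[X] = 49/17, E[X²] = 611/17
Var(X) = E[X²] − (E[X])² = 611/17 − 2401/289 = 7986/289
SD(X) = √(7986/289) ≈ 5.257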